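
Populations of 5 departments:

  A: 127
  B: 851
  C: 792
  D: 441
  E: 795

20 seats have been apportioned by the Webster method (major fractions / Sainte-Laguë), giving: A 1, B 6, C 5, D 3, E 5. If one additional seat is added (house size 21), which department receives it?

E

Priority for the next seat is population ÷ (current seats + 0.5).
Priorities: A 84.667, B 130.923, C 144.000, D 126.000, E 144.545.
Highest priority: E.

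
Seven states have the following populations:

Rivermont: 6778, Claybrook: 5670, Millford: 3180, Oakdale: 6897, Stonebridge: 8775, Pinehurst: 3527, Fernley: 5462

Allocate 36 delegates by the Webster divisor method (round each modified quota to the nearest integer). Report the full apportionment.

Rivermont: 6, Claybrook: 5, Millford: 3, Oakdale: 6, Stonebridge: 8, Pinehurst: 3, Fernley: 5

Standard divisor 40289/36 ≈ 1119.139; standard quotas: Rivermont 6.056, Claybrook 5.066, Millford 2.841, Oakdale 6.163, Stonebridge 7.841, Pinehurst 3.152, Fernley 4.881.
Rounding to the nearest integer gives Rivermont 6, Claybrook 5, Millford 3, Oakdale 6, Stonebridge 8, Pinehurst 3, Fernley 5 — total 36, matching the house size, so no adjustment is needed.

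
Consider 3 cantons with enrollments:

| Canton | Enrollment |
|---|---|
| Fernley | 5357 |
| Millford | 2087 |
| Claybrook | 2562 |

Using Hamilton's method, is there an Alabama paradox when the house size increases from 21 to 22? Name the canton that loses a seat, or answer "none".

Millford

At 21 seats: Fernley 11, Millford 5, Claybrook 5.
At 22 seats: Fernley 12, Millford 4, Claybrook 6.
Millford drops from 5 to 4.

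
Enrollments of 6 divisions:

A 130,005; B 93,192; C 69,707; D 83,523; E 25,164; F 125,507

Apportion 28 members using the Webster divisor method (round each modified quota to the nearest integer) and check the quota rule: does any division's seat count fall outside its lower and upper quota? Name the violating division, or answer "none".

none

Standard quotas: A 6.906, B 4.950, C 3.703, D 4.437, E 1.337, F 6.667.
Webster allocation: A 7, B 5, C 4, D 4, E 1, F 7.
Every allocation lies between the lower and upper quota.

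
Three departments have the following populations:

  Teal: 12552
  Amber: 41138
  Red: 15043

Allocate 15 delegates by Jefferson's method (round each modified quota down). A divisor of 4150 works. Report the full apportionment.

With modified divisor 4150: modified quotas Teal 3.025, Amber 9.913, Red 3.625.
Rounding down: Teal 3, Amber 9, Red 3 (total 15).

Teal=3; Amber=9; Red=3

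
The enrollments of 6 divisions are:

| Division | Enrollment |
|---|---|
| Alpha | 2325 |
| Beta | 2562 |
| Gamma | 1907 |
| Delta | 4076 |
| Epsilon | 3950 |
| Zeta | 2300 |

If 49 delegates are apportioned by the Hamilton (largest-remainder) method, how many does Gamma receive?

Total 17120; standard divisor 17120/49 ≈ 349.388.
Standard quotas: Alpha 6.654, Beta 7.333, Gamma 5.458, Delta 11.666, Epsilon 11.305, Zeta 6.583.
Lower quotas: Alpha 6, Beta 7, Gamma 5, Delta 11, Epsilon 11, Zeta 6 (sum 46, leaving 3 seats).
Remainders in descending order: Delta 0.666, Alpha 0.654, Zeta 0.583, Gamma 0.458, Beta 0.333, Epsilon 0.305.
The surplus seats go to Delta, Alpha, Zeta.
Gamma receives 5.

5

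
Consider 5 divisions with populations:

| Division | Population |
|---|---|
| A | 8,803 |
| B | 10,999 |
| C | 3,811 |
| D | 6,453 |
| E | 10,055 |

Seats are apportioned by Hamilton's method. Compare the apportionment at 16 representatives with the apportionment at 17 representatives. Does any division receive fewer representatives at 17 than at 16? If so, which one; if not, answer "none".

C

At 16 seats: A 3, B 4, C 2, D 3, E 4.
At 17 seats: A 4, B 5, C 1, D 3, E 4.
C drops from 2 to 1.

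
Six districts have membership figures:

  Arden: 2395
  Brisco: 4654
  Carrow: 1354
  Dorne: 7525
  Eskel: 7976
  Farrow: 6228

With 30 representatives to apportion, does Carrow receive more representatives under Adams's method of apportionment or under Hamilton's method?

Adams: Arden 3, Brisco 5, Carrow 2, Dorne 7, Eskel 7, Farrow 6.
Hamilton: Arden 2, Brisco 5, Carrow 1, Dorne 8, Eskel 8, Farrow 6.
Carrow gets 2 under Adams and 1 under Hamilton.

Adams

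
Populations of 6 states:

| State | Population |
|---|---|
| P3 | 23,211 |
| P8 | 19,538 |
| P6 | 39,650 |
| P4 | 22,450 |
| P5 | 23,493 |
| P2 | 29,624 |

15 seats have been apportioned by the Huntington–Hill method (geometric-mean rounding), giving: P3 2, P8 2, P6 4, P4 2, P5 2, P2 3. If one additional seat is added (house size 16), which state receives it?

Priority for the next seat is population ÷ (√(s·(s+1))).
Priorities: P3 9475.851, P8 7976.355, P6 8866.010, P4 9165.174, P5 9590.977, P2 8551.712.
Highest priority: P5.

P5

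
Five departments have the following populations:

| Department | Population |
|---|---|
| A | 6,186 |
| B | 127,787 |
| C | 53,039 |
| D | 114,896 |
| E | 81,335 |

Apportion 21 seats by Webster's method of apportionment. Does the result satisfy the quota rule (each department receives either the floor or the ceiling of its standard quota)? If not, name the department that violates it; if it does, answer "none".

none

Standard quotas: A 0.339, B 7.002, C 2.906, D 6.296, E 4.457.
Webster allocation: A 0, B 7, C 3, D 6, E 5.
Every allocation lies between the lower and upper quota.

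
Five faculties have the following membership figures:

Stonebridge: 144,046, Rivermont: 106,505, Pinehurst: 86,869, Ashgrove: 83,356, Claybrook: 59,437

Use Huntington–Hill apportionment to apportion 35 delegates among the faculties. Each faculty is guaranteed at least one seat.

Stonebridge 11, Rivermont 8, Pinehurst 6, Ashgrove 6, Claybrook 4

With divisor 13569: modified quotas Stonebridge 10.616, Rivermont 7.849, Pinehurst 6.402, Ashgrove 6.143, Claybrook 4.380.
Geometric-mean thresholds: Stonebridge √(10·11)=10.488, Rivermont √(7·8)=7.483, Pinehurst √(6·7)=6.481, Ashgrove √(6·7)=6.481, Claybrook √(4·5)=4.472.
Each quota rounded against its threshold gives Stonebridge 11, Rivermont 8, Pinehurst 6, Ashgrove 6, Claybrook 4 (total 35).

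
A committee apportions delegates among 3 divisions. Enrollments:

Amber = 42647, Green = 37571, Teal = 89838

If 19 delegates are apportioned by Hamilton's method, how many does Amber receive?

5

Standard divisor: 170056 ÷ 19 ≈ 8950.316.
Standard quotas: Amber 4.7649, Green 4.1977, Teal 10.0374.
Lower quotas: Amber 4, Green 4, Teal 10 (sum 18, leaving 1 seat).
Remainders in descending order: Amber 0.7649, Green 0.1977, Teal 0.0374.
The surplus seat goes to Amber.
Amber receives 5.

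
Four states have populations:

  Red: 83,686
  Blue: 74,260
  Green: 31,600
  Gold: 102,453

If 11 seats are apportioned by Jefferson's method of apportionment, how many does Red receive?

3

Standard divisor 291999/11 ≈ 26545.364; standard quotas: Red 3.153, Blue 2.797, Green 1.190, Gold 3.860.
Rounding down gives 3, 2, 1, 3 = 9 seats, so the divisor must be adjusted.
With modified divisor 22800: modified quotas Red 3.670, Blue 3.257, Green 1.386, Gold 4.494.
Rounding down: Red 3, Blue 3, Green 1, Gold 4 (total 11).
Red receives 3.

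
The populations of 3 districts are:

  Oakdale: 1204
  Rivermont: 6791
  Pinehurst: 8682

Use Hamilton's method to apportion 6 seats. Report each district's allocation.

Standard divisor: 16677 ÷ 6 ≈ 2779.5.
Standard quotas: Oakdale 0.4332, Rivermont 2.4432, Pinehurst 3.1236.
Lower quotas: Oakdale 0, Rivermont 2, Pinehurst 3 (sum 5, leaving 1 seat).
Remainders in descending order: Rivermont 0.4432, Oakdale 0.4332, Pinehurst 0.1236.
Largest remainder: Rivermont receives the extra seat.

Oakdale=0, Rivermont=3, Pinehurst=3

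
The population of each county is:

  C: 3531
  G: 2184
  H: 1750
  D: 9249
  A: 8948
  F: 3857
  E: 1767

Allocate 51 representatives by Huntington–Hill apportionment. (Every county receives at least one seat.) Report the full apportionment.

C 6, G 4, H 3, D 15, A 14, F 6, E 3

With divisor 624: modified quotas C 5.659, G 3.500, H 2.804, D 14.822, A 14.340, F 6.181, E 2.832.
Geometric-mean thresholds: C √(5·6)=5.477, G √(3·4)=3.464, H √(2·3)=2.449, D √(14·15)=14.491, A √(14·15)=14.491, F √(6·7)=6.481, E √(2·3)=2.449.
Each quota rounded against its threshold gives C 6, G 4, H 3, D 15, A 14, F 6, E 3 (total 51).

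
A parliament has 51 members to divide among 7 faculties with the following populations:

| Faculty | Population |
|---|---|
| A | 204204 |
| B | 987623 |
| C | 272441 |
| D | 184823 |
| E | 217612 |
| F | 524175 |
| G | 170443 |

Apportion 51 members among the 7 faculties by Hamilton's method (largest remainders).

Total 2561321; standard divisor 2561321/51 ≈ 50221.98.
Standard quotas: A 4.0660, B 19.6652, C 5.4247, D 3.6801, E 4.3330, F 10.4372, G 3.3938.
Lower quotas: A 4, B 19, C 5, D 3, E 4, F 10, G 3 (sum 48, leaving 3 seats).
Remainders in descending order: D 0.6801, B 0.6652, F 0.4372, C 0.4247, G 0.3938, E 0.3330, A 0.0660.
The surplus seats go to D, B, F.

A 4, B 20, C 5, D 4, E 4, F 11, G 3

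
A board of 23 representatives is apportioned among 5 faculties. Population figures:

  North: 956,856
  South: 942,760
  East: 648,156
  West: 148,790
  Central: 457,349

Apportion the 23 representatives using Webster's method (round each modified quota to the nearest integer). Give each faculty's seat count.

North: 7, South: 7, East: 5, West: 1, Central: 3

Standard divisor 3153911/23 ≈ 137126.565; standard quotas: North 6.978, South 6.875, East 4.727, West 1.085, Central 3.335.
Rounding to the nearest integer gives North 7, South 7, East 5, West 1, Central 3 — total 23, matching the house size, so no adjustment is needed.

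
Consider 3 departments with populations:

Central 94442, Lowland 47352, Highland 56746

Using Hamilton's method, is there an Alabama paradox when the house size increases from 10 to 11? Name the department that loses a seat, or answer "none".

none

At 10 seats: Central 5, Lowland 2, Highland 3.
At 11 seats: Central 5, Lowland 3, Highland 3.
No department's allocation decreased.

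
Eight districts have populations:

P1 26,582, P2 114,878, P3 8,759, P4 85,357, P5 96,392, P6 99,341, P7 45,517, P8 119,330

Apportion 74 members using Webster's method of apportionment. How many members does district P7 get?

Standard divisor 596156/74 ≈ 8056.162; standard quotas: P1 3.300, P2 14.260, P3 1.087, P4 10.595, P5 11.965, P6 12.331, P7 5.650, P8 14.812.
Rounding to the nearest integer gives P1 3, P2 14, P3 1, P4 11, P5 12, P6 12, P7 6, P8 15 — total 74, matching the house size, so no adjustment is needed.
P7 receives 6.

6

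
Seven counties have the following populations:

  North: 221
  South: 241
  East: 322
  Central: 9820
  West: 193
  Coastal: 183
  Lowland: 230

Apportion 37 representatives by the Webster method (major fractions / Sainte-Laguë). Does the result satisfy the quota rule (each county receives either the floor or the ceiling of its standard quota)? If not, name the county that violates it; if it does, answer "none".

Standard quotas: North 0.729, South 0.795, East 1.063, Central 32.412, West 0.637, Coastal 0.604, Lowland 0.759.
Webster allocation: North 1, South 1, East 1, Central 31, West 1, Coastal 1, Lowland 1.
Central has quota 32.412 (lower 32, upper 33) but receives 31 — outside the quota interval.

Central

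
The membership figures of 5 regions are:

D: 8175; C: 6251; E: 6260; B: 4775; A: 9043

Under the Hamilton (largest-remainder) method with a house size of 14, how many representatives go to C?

The standard divisor is 34504/14 ≈ 2464.571.
Standard quotas: D 3.3170, C 2.5363, E 2.5400, B 1.9375, A 3.6692.
Lower quotas: D 3, C 2, E 2, B 1, A 3 (sum 11, leaving 3 seats).
Remainders in descending order: B 0.9375, A 0.6692, E 0.5400, C 0.5363, D 0.3170.
The surplus seats go to B, A, E.
C receives 2.

2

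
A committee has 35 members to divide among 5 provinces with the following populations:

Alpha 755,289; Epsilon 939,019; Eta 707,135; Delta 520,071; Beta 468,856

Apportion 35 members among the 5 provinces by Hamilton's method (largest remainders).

Alpha 8, Epsilon 10, Eta 7, Delta 5, Beta 5

Total 3390370; standard divisor 3390370/35 ≈ 96867.714.
Standard quotas: Alpha 7.7971, Epsilon 9.6938, Eta 7.3000, Delta 5.3689, Beta 4.8402.
Lower quotas: Alpha 7, Epsilon 9, Eta 7, Delta 5, Beta 4 (sum 32, leaving 3 seats).
Remainders in descending order: Beta 0.8402, Alpha 0.7971, Epsilon 0.6938, Delta 0.3689, Eta 0.3000.
The surplus seats go to Beta, Alpha, Epsilon.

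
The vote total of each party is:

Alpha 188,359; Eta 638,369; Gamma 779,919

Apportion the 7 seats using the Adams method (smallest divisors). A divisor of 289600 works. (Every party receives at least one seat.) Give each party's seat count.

Alpha: 1, Eta: 3, Gamma: 3

With modified divisor 289600: modified quotas Alpha 0.650, Eta 2.204, Gamma 2.693.
Rounding up: Alpha 1, Eta 3, Gamma 3 (total 7).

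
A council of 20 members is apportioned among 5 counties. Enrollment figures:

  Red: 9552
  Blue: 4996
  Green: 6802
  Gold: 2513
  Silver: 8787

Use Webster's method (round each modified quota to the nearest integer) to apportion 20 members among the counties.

Standard divisor 32650/20 ≈ 1632.5; standard quotas: Red 5.851, Blue 3.060, Green 4.167, Gold 1.539, Silver 5.383.
Rounding to the nearest integer gives Red 6, Blue 3, Green 4, Gold 2, Silver 5 — total 20, matching the house size, so no adjustment is needed.

Red 6; Blue 3; Green 4; Gold 2; Silver 5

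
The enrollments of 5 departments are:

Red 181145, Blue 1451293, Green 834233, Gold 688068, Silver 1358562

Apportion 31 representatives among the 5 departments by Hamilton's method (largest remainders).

Red 1, Blue 10, Green 6, Gold 5, Silver 9

The standard divisor is 4513301/31 ≈ 145590.355.
Standard quotas: Red 1.2442, Blue 9.9683, Green 5.7300, Gold 4.7261, Silver 9.3314.
Lower quotas: Red 1, Blue 9, Green 5, Gold 4, Silver 9 (sum 28, leaving 3 seats).
Remainders in descending order: Blue 0.9683, Green 0.7300, Gold 0.7261, Silver 0.3314, Red 0.2442.
The surplus seats go to Blue, Green, Gold.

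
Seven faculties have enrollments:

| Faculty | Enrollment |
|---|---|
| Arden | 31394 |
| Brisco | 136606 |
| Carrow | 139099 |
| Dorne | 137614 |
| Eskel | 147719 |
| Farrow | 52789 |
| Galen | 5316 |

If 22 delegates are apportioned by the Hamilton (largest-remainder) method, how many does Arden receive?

Total 650537; standard divisor 650537/22 ≈ 29569.864.
Standard quotas: Arden 1.0617, Brisco 4.6198, Carrow 4.7041, Dorne 4.6539, Eskel 4.9956, Farrow 1.7852, Galen 0.1798.
Lower quotas: Arden 1, Brisco 4, Carrow 4, Dorne 4, Eskel 4, Farrow 1, Galen 0 (sum 18, leaving 4 seats).
Remainders in descending order: Eskel 0.9956, Farrow 0.7852, Carrow 0.7041, Dorne 0.6539, Brisco 0.6198, Galen 0.1798, Arden 0.0617.
Largest remainders: Eskel, Farrow, Carrow, Dorne receive the extra seats.
Arden receives 1.

1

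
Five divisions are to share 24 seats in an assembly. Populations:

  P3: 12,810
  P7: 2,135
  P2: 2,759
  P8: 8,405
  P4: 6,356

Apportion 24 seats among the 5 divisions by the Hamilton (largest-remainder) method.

The standard divisor is 32465/24 ≈ 1352.708.
Standard quotas: P3 9.4699, P7 1.5783, P2 2.0396, P8 6.2135, P4 4.6987.
Lower quotas: P3 9, P7 1, P2 2, P8 6, P4 4 (sum 22, leaving 2 seats).
Remainders in descending order: P4 0.6987, P7 0.5783, P3 0.4699, P8 0.2135, P2 0.0396.
The surplus seats go to P4, P7.

P3 9, P7 2, P2 2, P8 6, P4 5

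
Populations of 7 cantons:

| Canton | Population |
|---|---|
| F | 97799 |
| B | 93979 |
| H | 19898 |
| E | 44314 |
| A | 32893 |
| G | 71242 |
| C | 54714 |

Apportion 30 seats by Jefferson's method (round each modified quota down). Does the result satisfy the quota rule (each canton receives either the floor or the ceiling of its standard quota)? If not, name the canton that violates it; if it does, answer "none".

Standard quotas: F 7.073, B 6.796, H 1.439, E 3.205, A 2.379, G 5.152, C 3.957.
Jefferson allocation: F 8, B 7, H 1, E 3, A 2, G 5, C 4.
Every allocation lies between the lower and upper quota.

none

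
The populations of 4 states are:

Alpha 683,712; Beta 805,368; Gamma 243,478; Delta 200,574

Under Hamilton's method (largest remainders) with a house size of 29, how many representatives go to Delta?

Total 1933132; standard divisor 1933132/29 ≈ 66659.724.
Standard quotas: Alpha 10.2567, Beta 12.0818, Gamma 3.6526, Delta 3.0089.
Lower quotas: Alpha 10, Beta 12, Gamma 3, Delta 3 (sum 28, leaving 1 seat).
Remainders in descending order: Gamma 0.6526, Alpha 0.2567, Beta 0.0818, Delta 0.0089.
The surplus seat goes to Gamma.
Delta receives 3.

3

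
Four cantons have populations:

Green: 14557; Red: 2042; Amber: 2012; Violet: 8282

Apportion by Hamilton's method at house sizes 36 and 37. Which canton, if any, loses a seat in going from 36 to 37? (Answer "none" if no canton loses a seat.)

none

At 36 seats: Green 19, Red 3, Amber 3, Violet 11.
At 37 seats: Green 20, Red 3, Amber 3, Violet 11.
No canton's allocation decreased.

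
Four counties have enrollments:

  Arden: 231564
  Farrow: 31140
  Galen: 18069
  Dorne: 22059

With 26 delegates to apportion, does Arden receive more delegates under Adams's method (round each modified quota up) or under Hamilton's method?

Hamilton

Adams: Arden 19, Farrow 3, Galen 2, Dorne 2.
Hamilton: Arden 20, Farrow 3, Galen 1, Dorne 2.
Arden gets 19 under Adams and 20 under Hamilton.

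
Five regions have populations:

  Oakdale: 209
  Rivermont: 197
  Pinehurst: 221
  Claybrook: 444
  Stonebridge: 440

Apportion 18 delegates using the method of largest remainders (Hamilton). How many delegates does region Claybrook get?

Standard divisor: 1511 ÷ 18 ≈ 83.944.
Standard quotas: Oakdale 2.490, Rivermont 2.347, Pinehurst 2.633, Claybrook 5.289, Stonebridge 5.242.
Lower quotas: Oakdale 2, Rivermont 2, Pinehurst 2, Claybrook 5, Stonebridge 5 (sum 16, leaving 2 seats).
Remainders in descending order: Pinehurst 0.633, Oakdale 0.490, Rivermont 0.347, Claybrook 0.289, Stonebridge 0.242.
The surplus seats go to Pinehurst, Oakdale.
Claybrook receives 5.

5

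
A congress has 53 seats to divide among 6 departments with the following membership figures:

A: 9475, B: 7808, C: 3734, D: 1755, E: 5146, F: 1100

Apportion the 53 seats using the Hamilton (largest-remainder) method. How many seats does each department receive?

Total 29018; standard divisor 29018/53 ≈ 547.509.
Standard quotas: A 17.3056, B 14.2609, C 6.8200, D 3.2054, E 9.3989, F 2.0091.
Lower quotas: A 17, B 14, C 6, D 3, E 9, F 2 (sum 51, leaving 2 seats).
Remainders in descending order: C 0.8200, E 0.3989, A 0.3056, B 0.2609, D 0.2054, F 0.0091.
Largest remainders: C, E receive the extra seats.

A=17, B=14, C=7, D=3, E=10, F=2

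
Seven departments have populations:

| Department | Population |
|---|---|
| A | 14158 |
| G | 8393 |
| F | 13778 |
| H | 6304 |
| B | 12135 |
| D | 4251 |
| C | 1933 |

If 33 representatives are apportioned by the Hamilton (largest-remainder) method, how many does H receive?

3

Standard divisor: 60952 ÷ 33 ≈ 1847.03.
Standard quotas: A 7.6653, G 4.5441, F 7.4595, H 3.4130, B 6.5700, D 2.3015, C 1.0465.
Lower quotas: A 7, G 4, F 7, H 3, B 6, D 2, C 1 (sum 30, leaving 3 seats).
Remainders in descending order: A 0.6653, B 0.5700, G 0.5441, F 0.4595, H 0.4130, D 0.3015, C 0.0465.
Largest remainders: A, B, G receive the extra seats.
H receives 3.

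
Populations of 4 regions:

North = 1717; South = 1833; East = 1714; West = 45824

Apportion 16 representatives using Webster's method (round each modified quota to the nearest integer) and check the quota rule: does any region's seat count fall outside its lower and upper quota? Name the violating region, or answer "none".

Standard quotas: North 0.538, South 0.574, East 0.537, West 14.351.
Webster allocation: North 1, South 1, East 1, West 13.
West has quota 14.351 (lower 14, upper 15) but receives 13 — outside the quota interval.

West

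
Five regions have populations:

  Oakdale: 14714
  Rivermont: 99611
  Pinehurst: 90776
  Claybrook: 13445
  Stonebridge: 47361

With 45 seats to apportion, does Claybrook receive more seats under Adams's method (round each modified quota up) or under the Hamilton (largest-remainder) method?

Adams

Adams: Oakdale 3, Rivermont 16, Pinehurst 15, Claybrook 3, Stonebridge 8.
Hamilton: Oakdale 3, Rivermont 17, Pinehurst 15, Claybrook 2, Stonebridge 8.
Claybrook gets 3 under Adams and 2 under Hamilton.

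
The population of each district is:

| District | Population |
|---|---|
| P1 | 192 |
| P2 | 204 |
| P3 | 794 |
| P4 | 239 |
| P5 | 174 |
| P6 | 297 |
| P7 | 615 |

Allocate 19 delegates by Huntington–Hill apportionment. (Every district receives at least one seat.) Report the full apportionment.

P1 1, P2 2, P3 6, P4 2, P5 1, P6 2, P7 5

With divisor 137: modified quotas P1 1.401, P2 1.489, P3 5.796, P4 1.745, P5 1.270, P6 2.168, P7 4.489.
Geometric-mean thresholds: P1 √(1·2)=1.414, P2 √(1·2)=1.414, P3 √(5·6)=5.477, P4 √(1·2)=1.414, P5 √(1·2)=1.414, P6 √(2·3)=2.449, P7 √(4·5)=4.472.
Each quota rounded against its threshold gives P1 1, P2 2, P3 6, P4 2, P5 1, P6 2, P7 5 (total 19).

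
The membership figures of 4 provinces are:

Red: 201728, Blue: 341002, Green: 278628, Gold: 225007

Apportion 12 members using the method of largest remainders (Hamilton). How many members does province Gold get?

The standard divisor is 1046365/12 ≈ 87197.083.
Standard quotas: Red 2.3135, Blue 3.9107, Green 3.1954, Gold 2.5804.
Lower quotas: Red 2, Blue 3, Green 3, Gold 2 (sum 10, leaving 2 seats).
Remainders in descending order: Blue 0.9107, Gold 0.5804, Red 0.3135, Green 0.1954.
The surplus seats go to Blue, Gold.
Gold receives 3.

3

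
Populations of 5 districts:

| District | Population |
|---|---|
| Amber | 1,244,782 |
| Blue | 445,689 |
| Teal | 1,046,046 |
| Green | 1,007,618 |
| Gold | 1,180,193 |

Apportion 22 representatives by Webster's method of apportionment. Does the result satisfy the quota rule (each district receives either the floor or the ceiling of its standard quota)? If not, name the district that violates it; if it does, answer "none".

none

Standard quotas: Amber 5.561, Blue 1.991, Teal 4.673, Green 4.502, Gold 5.273.
Webster allocation: Amber 6, Blue 2, Teal 5, Green 4, Gold 5.
Every allocation lies between the lower and upper quota.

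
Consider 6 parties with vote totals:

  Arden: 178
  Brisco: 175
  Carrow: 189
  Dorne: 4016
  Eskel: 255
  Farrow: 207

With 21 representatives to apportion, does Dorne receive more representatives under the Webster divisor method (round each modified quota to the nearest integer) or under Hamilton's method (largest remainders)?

Hamilton

Webster: Arden 1, Brisco 1, Carrow 1, Dorne 16, Eskel 1, Farrow 1.
Hamilton: Arden 1, Brisco 0, Carrow 1, Dorne 17, Eskel 1, Farrow 1.
Dorne gets 16 under Webster and 17 under Hamilton.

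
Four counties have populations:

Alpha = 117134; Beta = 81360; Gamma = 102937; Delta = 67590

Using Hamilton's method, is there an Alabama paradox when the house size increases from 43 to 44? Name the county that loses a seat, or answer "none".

At 43 seats: Alpha 14, Beta 9, Gamma 12, Delta 8.
At 44 seats: Alpha 14, Beta 10, Gamma 12, Delta 8.
No county's allocation decreased.

none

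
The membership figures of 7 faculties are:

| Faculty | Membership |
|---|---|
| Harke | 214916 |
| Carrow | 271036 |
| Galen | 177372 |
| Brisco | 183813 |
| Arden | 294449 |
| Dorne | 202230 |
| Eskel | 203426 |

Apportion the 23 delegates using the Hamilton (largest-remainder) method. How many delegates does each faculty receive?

Harke: 3, Carrow: 4, Galen: 3, Brisco: 3, Arden: 4, Dorne: 3, Eskel: 3

Total 1547242; standard divisor 1547242/23 ≈ 67271.391.
Standard quotas: Harke 3.1948, Carrow 4.0290, Galen 2.6367, Brisco 2.7324, Arden 4.3770, Dorne 3.0062, Eskel 3.0240.
Lower quotas: Harke 3, Carrow 4, Galen 2, Brisco 2, Arden 4, Dorne 3, Eskel 3 (sum 21, leaving 2 seats).
Remainders in descending order: Brisco 0.7324, Galen 0.6367, Arden 0.3770, Harke 0.1948, Carrow 0.0290, Eskel 0.0240, Dorne 0.0062.
The surplus seats go to Brisco, Galen.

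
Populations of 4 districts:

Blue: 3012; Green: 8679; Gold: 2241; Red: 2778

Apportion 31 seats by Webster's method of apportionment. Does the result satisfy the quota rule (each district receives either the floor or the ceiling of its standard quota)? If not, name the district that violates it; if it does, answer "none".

Standard quotas: Blue 5.588, Green 16.101, Gold 4.157, Red 5.154.
Webster allocation: Blue 6, Green 16, Gold 4, Red 5.
Every allocation lies between the lower and upper quota.

none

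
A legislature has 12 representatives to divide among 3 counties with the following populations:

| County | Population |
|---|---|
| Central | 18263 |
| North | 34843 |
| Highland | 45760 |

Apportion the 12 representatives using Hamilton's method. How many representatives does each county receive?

The standard divisor is 98866/12 ≈ 8238.833.
Standard quotas: Central 2.2167, North 4.2291, Highland 5.5542.
Lower quotas: Central 2, North 4, Highland 5 (sum 11, leaving 1 seat).
Remainders in descending order: Highland 0.5542, North 0.2291, Central 0.2167.
The surplus seat goes to Highland.

Central=2, North=4, Highland=6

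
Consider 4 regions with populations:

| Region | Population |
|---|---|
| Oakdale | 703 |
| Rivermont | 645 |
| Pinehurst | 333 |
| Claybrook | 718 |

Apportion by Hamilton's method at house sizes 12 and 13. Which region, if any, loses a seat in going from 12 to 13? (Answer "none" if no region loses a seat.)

none

At 12 seats: Oakdale 3, Rivermont 3, Pinehurst 2, Claybrook 4.
At 13 seats: Oakdale 4, Rivermont 3, Pinehurst 2, Claybrook 4.
No region's allocation decreased.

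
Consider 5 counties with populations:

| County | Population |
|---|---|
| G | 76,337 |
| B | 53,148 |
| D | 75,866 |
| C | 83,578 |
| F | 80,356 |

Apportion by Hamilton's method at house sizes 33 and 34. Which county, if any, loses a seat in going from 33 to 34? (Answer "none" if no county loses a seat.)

none

At 33 seats: G 7, B 5, D 7, C 7, F 7.
At 34 seats: G 7, B 5, D 7, C 8, F 7.
No county's allocation decreased.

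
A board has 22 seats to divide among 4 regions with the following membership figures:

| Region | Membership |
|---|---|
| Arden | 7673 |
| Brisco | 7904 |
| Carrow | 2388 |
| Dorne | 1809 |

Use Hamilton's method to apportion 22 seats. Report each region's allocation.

Total 19774; standard divisor 19774/22 ≈ 898.818.
Standard quotas: Arden 8.5368, Brisco 8.7938, Carrow 2.6568, Dorne 2.0126.
Lower quotas: Arden 8, Brisco 8, Carrow 2, Dorne 2 (sum 20, leaving 2 seats).
Remainders in descending order: Brisco 0.7938, Carrow 0.6568, Arden 0.5368, Dorne 0.0126.
The surplus seats go to Brisco, Carrow.

Arden 8, Brisco 9, Carrow 3, Dorne 2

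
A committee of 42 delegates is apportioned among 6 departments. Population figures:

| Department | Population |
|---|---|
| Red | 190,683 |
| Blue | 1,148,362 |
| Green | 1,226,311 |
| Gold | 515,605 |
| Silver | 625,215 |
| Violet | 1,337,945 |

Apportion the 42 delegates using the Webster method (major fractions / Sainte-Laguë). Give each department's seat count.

Standard divisor 5044121/42 ≈ 120098.119; standard quotas: Red 1.588, Blue 9.562, Green 10.211, Gold 4.293, Silver 5.206, Violet 11.140.
Rounding to the nearest integer gives Red 2, Blue 10, Green 10, Gold 4, Silver 5, Violet 11 — total 42, matching the house size, so no adjustment is needed.

Red: 2, Blue: 10, Green: 10, Gold: 4, Silver: 5, Violet: 11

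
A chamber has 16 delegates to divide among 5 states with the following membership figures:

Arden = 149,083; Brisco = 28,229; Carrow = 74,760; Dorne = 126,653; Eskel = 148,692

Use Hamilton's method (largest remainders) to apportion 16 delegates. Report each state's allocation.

Arden: 5; Brisco: 1; Carrow: 2; Dorne: 4; Eskel: 4

Standard divisor: 527417 ÷ 16 ≈ 32963.562.
Standard quotas: Arden 4.5227, Brisco 0.8564, Carrow 2.2680, Dorne 3.8422, Eskel 4.5108.
Lower quotas: Arden 4, Brisco 0, Carrow 2, Dorne 3, Eskel 4 (sum 13, leaving 3 seats).
Remainders in descending order: Brisco 0.8564, Dorne 0.8422, Arden 0.5227, Eskel 0.5108, Carrow 0.2680.
The surplus seats go to Brisco, Dorne, Arden.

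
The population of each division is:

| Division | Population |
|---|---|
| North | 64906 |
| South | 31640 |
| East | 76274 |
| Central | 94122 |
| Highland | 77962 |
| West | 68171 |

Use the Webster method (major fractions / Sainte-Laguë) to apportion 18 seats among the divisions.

Standard divisor 413075/18 ≈ 22948.611; standard quotas: North 2.828, South 1.379, East 3.324, Central 4.101, Highland 3.397, West 2.971.
Rounding to the nearest integer gives 3, 1, 3, 4, 3, 3 = 17 seats, so the divisor must be adjusted.
With modified divisor 22000: modified quotas North 2.950, South 1.438, East 3.467, Central 4.278, Highland 3.544, West 3.099.
Rounding to the nearest integer: North 3, South 1, East 3, Central 4, Highland 4, West 3 (total 18).

North 3; South 1; East 3; Central 4; Highland 4; West 3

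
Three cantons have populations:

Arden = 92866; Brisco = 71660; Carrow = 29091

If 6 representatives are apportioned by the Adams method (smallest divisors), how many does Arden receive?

3

Standard divisor 193617/6 ≈ 32269.5; standard quotas: Arden 2.878, Brisco 2.221, Carrow 0.902.
Rounding up gives 3, 3, 1 = 7 seats, so the divisor must be adjusted.
With modified divisor 41100: modified quotas Arden 2.260, Brisco 1.744, Carrow 0.708.
Rounding up: Arden 3, Brisco 2, Carrow 1 (total 6).
Arden receives 3.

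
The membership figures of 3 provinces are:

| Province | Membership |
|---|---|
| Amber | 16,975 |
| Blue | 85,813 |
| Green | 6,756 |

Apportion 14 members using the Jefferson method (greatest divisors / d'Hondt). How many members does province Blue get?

12

Standard divisor 109544/14 ≈ 7824.571; standard quotas: Amber 2.169, Blue 10.967, Green 0.863.
Rounding down gives 2, 10, 0 = 12 seats, so the divisor must be adjusted.
With modified divisor 7000: modified quotas Amber 2.425, Blue 12.259, Green 0.965.
Rounding down: Amber 2, Blue 12, Green 0 (total 14).
Blue receives 12.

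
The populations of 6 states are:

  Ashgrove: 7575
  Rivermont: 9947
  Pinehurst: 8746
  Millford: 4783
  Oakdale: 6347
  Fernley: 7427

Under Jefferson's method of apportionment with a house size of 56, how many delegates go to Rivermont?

13

Standard divisor 44825/56 ≈ 800.446; standard quotas: Ashgrove 9.463, Rivermont 12.427, Pinehurst 10.926, Millford 5.975, Oakdale 7.929, Fernley 9.279.
Rounding down gives 9, 12, 10, 5, 7, 9 = 52 seats, so the divisor must be adjusted.
With modified divisor 760: modified quotas Ashgrove 9.967, Rivermont 13.088, Pinehurst 11.508, Millford 6.293, Oakdale 8.351, Fernley 9.772.
Rounding down: Ashgrove 9, Rivermont 13, Pinehurst 11, Millford 6, Oakdale 8, Fernley 9 (total 56).
Rivermont receives 13.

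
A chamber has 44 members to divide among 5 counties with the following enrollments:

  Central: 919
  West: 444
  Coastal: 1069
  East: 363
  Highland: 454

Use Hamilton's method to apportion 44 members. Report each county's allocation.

Standard divisor: 3249 ÷ 44 ≈ 73.841.
Standard quotas: Central 12.446, West 6.013, Coastal 14.477, East 4.916, Highland 6.148.
Lower quotas: Central 12, West 6, Coastal 14, East 4, Highland 6 (sum 42, leaving 2 seats).
Remainders in descending order: East 0.916, Coastal 0.477, Central 0.446, Highland 0.148, West 0.013.
Largest remainders: East, Coastal receive the extra seats.

Central: 12; West: 6; Coastal: 15; East: 5; Highland: 6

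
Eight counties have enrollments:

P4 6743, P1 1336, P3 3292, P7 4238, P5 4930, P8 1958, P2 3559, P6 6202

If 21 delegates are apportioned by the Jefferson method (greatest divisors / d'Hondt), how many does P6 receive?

4

Standard divisor 32258/21 ≈ 1536.095; standard quotas: P4 4.390, P1 0.870, P3 2.143, P7 2.759, P5 3.209, P8 1.275, P2 2.317, P6 4.038.
Rounding down gives 4, 0, 2, 2, 3, 1, 2, 4 = 18 seats, so the divisor must be adjusted.
With modified divisor 1300: modified quotas P4 5.187, P1 1.028, P3 2.532, P7 3.260, P5 3.792, P8 1.506, P2 2.738, P6 4.771.
Rounding down: P4 5, P1 1, P3 2, P7 3, P5 3, P8 1, P2 2, P6 4 (total 21).
P6 receives 4.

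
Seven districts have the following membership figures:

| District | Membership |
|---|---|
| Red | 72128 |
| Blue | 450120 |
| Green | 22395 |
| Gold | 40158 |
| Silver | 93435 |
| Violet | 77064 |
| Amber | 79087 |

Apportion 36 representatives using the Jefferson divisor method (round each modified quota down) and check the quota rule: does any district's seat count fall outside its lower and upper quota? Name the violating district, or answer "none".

Standard quotas: Red 3.112, Blue 19.421, Green 0.966, Gold 1.733, Silver 4.031, Violet 3.325, Amber 3.412.
Jefferson allocation: Red 3, Blue 21, Green 1, Gold 1, Silver 4, Violet 3, Amber 3.
Blue has quota 19.421 (lower 19, upper 20) but receives 21 — outside the quota interval.

Blue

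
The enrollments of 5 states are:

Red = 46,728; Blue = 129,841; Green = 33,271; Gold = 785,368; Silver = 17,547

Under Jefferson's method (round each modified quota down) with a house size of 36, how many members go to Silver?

Standard divisor 1012755/36 ≈ 28132.083; standard quotas: Red 1.661, Blue 4.615, Green 1.183, Gold 27.917, Silver 0.624.
Rounding down gives 1, 4, 1, 27, 0 = 33 seats, so the divisor must be adjusted.
With modified divisor 26100: modified quotas Red 1.790, Blue 4.975, Green 1.275, Gold 30.091, Silver 0.672.
Rounding down: Red 1, Blue 4, Green 1, Gold 30, Silver 0 (total 36).
Silver receives 0.

0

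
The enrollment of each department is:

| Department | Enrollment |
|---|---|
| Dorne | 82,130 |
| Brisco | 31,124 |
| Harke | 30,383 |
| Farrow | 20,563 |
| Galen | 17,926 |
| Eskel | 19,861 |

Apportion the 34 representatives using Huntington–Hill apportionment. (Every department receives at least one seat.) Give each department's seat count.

Dorne 14, Brisco 5, Harke 5, Farrow 4, Galen 3, Eskel 3

With divisor 5835: modified quotas Dorne 14.075, Brisco 5.334, Harke 5.207, Farrow 3.524, Galen 3.072, Eskel 3.404.
Geometric-mean thresholds: Dorne √(14·15)=14.491, Brisco √(5·6)=5.477, Harke √(5·6)=5.477, Farrow √(3·4)=3.464, Galen √(3·4)=3.464, Eskel √(3·4)=3.464.
Each quota rounded against its threshold gives Dorne 14, Brisco 5, Harke 5, Farrow 4, Galen 3, Eskel 3 (total 34).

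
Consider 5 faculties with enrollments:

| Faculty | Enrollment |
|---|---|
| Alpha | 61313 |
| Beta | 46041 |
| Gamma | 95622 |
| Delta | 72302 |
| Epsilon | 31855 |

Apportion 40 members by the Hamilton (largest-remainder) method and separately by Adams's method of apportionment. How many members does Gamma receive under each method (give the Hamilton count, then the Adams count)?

13 and 12

Hamilton: Alpha 8, Beta 6, Gamma 13, Delta 9, Epsilon 4.
Adams: Alpha 8, Beta 6, Gamma 12, Delta 10, Epsilon 4.
Gamma gets 13 under Hamilton and 12 under Adams.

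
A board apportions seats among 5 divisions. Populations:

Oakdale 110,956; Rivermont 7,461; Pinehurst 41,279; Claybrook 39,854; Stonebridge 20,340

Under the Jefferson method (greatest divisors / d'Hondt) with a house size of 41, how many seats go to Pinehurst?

8

Standard divisor 219890/41 ≈ 5363.171; standard quotas: Oakdale 20.689, Rivermont 1.391, Pinehurst 7.697, Claybrook 7.431, Stonebridge 3.793.
Rounding down gives 20, 1, 7, 7, 3 = 38 seats, so the divisor must be adjusted.
With modified divisor 5055.92: modified quotas Oakdale 21.946, Rivermont 1.476, Pinehurst 8.164, Claybrook 7.883, Stonebridge 4.023.
Rounding down: Oakdale 21, Rivermont 1, Pinehurst 8, Claybrook 7, Stonebridge 4 (total 41).
Pinehurst receives 8.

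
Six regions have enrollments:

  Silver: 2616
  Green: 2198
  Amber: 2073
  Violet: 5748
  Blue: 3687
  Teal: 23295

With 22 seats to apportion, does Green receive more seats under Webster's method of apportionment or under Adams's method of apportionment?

Webster: Silver 2, Green 1, Amber 1, Violet 3, Blue 2, Teal 13.
Adams: Silver 2, Green 2, Amber 1, Violet 3, Blue 2, Teal 12.
Green gets 1 under Webster and 2 under Adams.

Adams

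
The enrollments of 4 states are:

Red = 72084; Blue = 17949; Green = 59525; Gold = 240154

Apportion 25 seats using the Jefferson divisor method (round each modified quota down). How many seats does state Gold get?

Standard divisor 389712/25 ≈ 15588.48; standard quotas: Red 4.624, Blue 1.151, Green 3.819, Gold 15.406.
Rounding down gives 4, 1, 3, 15 = 23 seats, so the divisor must be adjusted.
With modified divisor 14600: modified quotas Red 4.937, Blue 1.229, Green 4.077, Gold 16.449.
Rounding down: Red 4, Blue 1, Green 4, Gold 16 (total 25).
Gold receives 16.

16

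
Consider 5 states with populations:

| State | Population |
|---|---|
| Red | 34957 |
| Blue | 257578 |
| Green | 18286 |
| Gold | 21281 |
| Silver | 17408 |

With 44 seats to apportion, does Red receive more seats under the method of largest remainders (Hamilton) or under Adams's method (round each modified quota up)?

Adams

Hamilton: Red 4, Blue 33, Green 2, Gold 3, Silver 2.
Adams: Red 5, Blue 30, Green 3, Gold 3, Silver 3.
Red gets 4 under Hamilton and 5 under Adams.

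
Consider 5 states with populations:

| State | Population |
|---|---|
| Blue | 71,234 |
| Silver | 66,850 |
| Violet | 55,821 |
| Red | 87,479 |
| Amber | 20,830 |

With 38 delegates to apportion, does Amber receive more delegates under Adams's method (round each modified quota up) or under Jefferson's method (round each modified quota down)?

Adams: Blue 9, Silver 8, Violet 7, Red 11, Amber 3.
Jefferson: Blue 9, Silver 9, Violet 7, Red 11, Amber 2.
Amber gets 3 under Adams and 2 under Jefferson.

Adams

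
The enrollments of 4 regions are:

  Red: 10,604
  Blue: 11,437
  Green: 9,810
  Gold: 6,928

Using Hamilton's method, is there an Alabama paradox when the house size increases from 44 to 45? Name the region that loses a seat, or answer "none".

none

At 44 seats: Red 12, Blue 13, Green 11, Gold 8.
At 45 seats: Red 12, Blue 13, Green 12, Gold 8.
No region's allocation decreased.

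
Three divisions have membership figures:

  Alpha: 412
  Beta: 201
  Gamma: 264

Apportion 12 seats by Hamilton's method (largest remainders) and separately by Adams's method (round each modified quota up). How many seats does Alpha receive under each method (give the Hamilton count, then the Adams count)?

6 and 5

Hamilton: Alpha 6, Beta 3, Gamma 3.
Adams: Alpha 5, Beta 3, Gamma 4.
Alpha gets 6 under Hamilton and 5 under Adams.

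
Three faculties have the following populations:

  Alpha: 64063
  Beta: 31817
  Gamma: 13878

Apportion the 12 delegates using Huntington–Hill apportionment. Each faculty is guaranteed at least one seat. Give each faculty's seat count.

With divisor 9499: modified quotas Alpha 6.744, Beta 3.350, Gamma 1.461.
Geometric-mean thresholds: Alpha √(6·7)=6.481, Beta √(3·4)=3.464, Gamma √(1·2)=1.414.
Each quota rounded against its threshold gives Alpha 7, Beta 3, Gamma 2 (total 12).

Alpha 7, Beta 3, Gamma 2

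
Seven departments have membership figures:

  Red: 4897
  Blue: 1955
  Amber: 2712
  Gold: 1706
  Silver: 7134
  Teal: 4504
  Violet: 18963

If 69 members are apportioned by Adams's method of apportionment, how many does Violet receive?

30

Standard divisor 41871/69 ≈ 606.826; standard quotas: Red 8.070, Blue 3.222, Amber 4.469, Gold 2.811, Silver 11.756, Teal 7.422, Violet 31.249.
Rounding up gives 9, 4, 5, 3, 12, 8, 32 = 73 seats, so the divisor must be adjusted.
With modified divisor 646: modified quotas Red 7.580, Blue 3.026, Amber 4.198, Gold 2.641, Silver 11.043, Teal 6.972, Violet 29.354.
Rounding up: Red 8, Blue 4, Amber 5, Gold 3, Silver 12, Teal 7, Violet 30 (total 69).
Violet receives 30.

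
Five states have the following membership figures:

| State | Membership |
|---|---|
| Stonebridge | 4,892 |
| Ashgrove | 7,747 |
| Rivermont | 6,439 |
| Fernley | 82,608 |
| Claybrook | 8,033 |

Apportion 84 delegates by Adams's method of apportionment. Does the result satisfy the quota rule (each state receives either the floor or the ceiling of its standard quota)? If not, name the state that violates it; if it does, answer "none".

Fernley

Standard quotas: Stonebridge 3.745, Ashgrove 5.931, Rivermont 4.930, Fernley 63.244, Claybrook 6.150.
Adams allocation: Stonebridge 4, Ashgrove 6, Rivermont 5, Fernley 62, Claybrook 7.
Fernley has quota 63.244 (lower 63, upper 64) but receives 62 — outside the quota interval.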